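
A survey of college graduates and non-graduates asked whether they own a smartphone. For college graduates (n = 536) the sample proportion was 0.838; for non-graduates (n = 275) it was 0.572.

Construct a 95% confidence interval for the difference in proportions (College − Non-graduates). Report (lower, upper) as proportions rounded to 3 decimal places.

(0.200, 0.332)

Each SE is √(p̂(1−p̂)/n): √(0.8380·0.1620/536) = 0.01591 and √(0.5720·0.4280/275) = 0.02984.
SE(p̂₁ − p̂₂) = √(SE₁² + SE₂²) = √(0.0002531281 + 0.0008904256) = 0.03382, since the two samples are independent.
At 95% confidence z* = 1.960; margin = 1.960 × 0.03382 = 0.06629.
The difference is 0.8380 − 0.5720 = 0.2660, so the interval is 0.2660 ± 0.06629 = (0.200, 0.332).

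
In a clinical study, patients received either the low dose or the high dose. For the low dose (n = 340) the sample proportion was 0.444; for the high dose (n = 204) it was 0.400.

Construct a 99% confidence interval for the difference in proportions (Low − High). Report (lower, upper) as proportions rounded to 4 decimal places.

Each SE is √(p̂(1−p̂)/n): √(0.4440·0.5560/340) = 0.02695 and √(0.4000·0.6000/204) = 0.03430.
SE(p̂₁ − p̂₂) = √(SE₁² + SE₂²) = √(0.0007263025 + 0.00117649) = 0.04362, since the two samples are independent.
At 99% confidence z* = 2.576; margin = 2.576 × 0.04362 = 0.11237.
The difference is 0.4440 − 0.4000 = 0.0440, so the interval is 0.0440 ± 0.11237 = (-0.0684, 0.1564).

(-0.0684, 0.1564)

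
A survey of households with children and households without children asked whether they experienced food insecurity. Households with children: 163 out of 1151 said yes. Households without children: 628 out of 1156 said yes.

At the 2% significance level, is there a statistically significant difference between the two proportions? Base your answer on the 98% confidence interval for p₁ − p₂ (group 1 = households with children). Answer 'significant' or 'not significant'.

p̂₁ = 163/1151 = 0.1416 and p̂₂ = 628/1156 = 0.5433.
SE₁ = √(p̂₁(1−p̂₁)/n₁) = √(0.1416·0.8584/1151) = 0.01028; SE₂ = √(0.5433·0.4567/1156) = 0.01465.
Independent samples: SE of the difference = √(SE₁² + SE₂²) = √(0.0001056784 + 0.0002146225) = 0.01790.
z* for 98% confidence is 2.326, so the margin of error is 2.326 × 0.01790 = 0.04164.
Point estimate p̂₁ − p̂₂ = 0.1416 − 0.5433 = -0.4017.
-0.4017 ± 0.04164 → (-0.44334, -0.36006).
The interval (-0.44334, -0.36006) does not contain 0, so the difference is significant.

significant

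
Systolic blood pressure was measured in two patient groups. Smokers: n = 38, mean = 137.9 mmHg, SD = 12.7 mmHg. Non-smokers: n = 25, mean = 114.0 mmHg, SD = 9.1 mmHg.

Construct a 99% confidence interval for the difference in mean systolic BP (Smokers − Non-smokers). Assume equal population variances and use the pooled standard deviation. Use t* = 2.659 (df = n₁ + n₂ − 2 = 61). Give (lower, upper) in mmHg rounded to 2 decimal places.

(16.08, 31.72)

s_p = √[((n₁−1)s₁² + (n₂−1)s₂²)/(n₁+n₂−2)] = √[(37·12.7² + 24·9.1²)/61] = 11.4198.
SE = 11.4198·√(1/38 + 1/25) = 2.9408.
With t* = 2.659, margin = 2.659 × 2.9408 = 7.8196.
x̄₁ − x̄₂ = 137.9 − 114.0 = 23.9000; interval 23.9000 ± 7.8196 = (16.08, 31.72).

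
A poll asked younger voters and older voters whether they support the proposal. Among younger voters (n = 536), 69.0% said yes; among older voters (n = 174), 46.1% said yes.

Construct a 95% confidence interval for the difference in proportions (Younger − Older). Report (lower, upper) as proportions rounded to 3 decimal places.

(0.145, 0.313)

SE₁ = √(p̂₁(1−p̂₁)/n₁) = √(0.6900·0.3100/536) = 0.01998; SE₂ = √(0.4610·0.5390/174) = 0.03779.
Independent samples: SE of the difference = √(SE₁² + SE₂²) = √(0.0003992004 + 0.0014280841) = 0.04275.
z* for 95% confidence is 1.960, so the margin of error is 1.960 × 0.04275 = 0.08379.
Point estimate p̂₁ − p̂₂ = 0.6900 − 0.4610 = 0.2290.
0.2290 ± 0.08379 → (0.145, 0.313).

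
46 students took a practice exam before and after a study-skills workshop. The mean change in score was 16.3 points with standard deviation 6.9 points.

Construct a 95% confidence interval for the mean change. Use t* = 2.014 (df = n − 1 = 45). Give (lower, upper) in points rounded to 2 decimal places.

Paired design: SE = s_d/√n = 6.9/√46 = 1.0173.
t* = 2.014; margin of error = 2.014 × 1.0173 = 2.0488.
16.3 ± 2.0488 → (14.25, 18.35).

(14.25, 18.35)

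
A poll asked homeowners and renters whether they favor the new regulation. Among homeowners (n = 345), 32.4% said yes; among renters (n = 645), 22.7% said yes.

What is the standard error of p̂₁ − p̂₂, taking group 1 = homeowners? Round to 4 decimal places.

0.0301

Each SE is √(p̂(1−p̂)/n): √(0.3240·0.6760/345) = 0.02520 and √(0.2270·0.7730/645) = 0.01649.
SE(p̂₁ − p̂₂) = √(SE₁² + SE₂²) = √(0.00063504 + 0.0002719201) = 0.03012, since the two samples are independent.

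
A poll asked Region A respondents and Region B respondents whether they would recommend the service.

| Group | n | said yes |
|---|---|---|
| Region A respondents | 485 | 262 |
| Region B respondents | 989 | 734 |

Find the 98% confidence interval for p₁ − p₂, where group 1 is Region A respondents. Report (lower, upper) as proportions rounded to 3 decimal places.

p̂₁ = 262/485 = 0.5402 and p̂₂ = 734/989 = 0.7422.
SE₁ = √(p̂₁(1−p̂₁)/n₁) = √(0.5402·0.4598/485) = 0.02263; SE₂ = √(0.7422·0.2578/989) = 0.01391.
Independent samples: SE of the difference = √(SE₁² + SE₂²) = √(0.0005121169 + 0.0001934881) = 0.02656.
z* for 98% confidence is 2.326, so the margin of error is 2.326 × 0.02656 = 0.06178.
Point estimate p̂₁ − p̂₂ = 0.5402 − 0.7422 = -0.2020.
-0.2020 ± 0.06178 → (-0.264, -0.140).

(-0.264, -0.140)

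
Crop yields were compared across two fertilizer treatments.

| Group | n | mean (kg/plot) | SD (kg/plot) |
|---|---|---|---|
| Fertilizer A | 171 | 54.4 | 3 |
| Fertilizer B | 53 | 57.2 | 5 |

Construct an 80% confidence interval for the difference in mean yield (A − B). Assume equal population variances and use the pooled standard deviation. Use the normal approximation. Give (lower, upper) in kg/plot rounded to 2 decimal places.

(-3.52, -2.08)

Pooled variance s_p² = [170·3² + 52·5²] / (171+53−2) = 12.7477, so s_p = 3.5704.
SE_diff = s_p·√(1/n₁ + 1/n₂) = 3.5704·√(1/171 + 1/53) = 0.5613.
z* = 1.282; margin = 1.282 × 0.5613 = 0.7196.
Difference = 54.4 − 57.2 = -2.8000.
-2.8000 ± 0.7196 → (-3.52, -2.08).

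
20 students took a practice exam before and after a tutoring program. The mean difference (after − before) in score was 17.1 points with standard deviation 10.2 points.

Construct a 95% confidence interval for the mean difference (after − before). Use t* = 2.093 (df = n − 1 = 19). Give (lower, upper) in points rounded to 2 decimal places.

Paired design: SE = s_d/√n = 10.2/√20 = 2.2808.
t* = 2.093; margin of error = 2.093 × 2.2808 = 4.7737.
17.1 ± 4.7737 → (12.33, 21.87).

(12.33, 21.87)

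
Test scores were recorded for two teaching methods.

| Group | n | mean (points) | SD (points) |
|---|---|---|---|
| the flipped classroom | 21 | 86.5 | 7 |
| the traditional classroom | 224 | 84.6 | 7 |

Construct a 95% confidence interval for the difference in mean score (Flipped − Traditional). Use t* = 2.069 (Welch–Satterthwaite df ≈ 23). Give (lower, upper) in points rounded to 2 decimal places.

(-1.41, 5.21)

Per-group SEs: s₁/√n₁ = 7/√21 = 1.5275, s₂/√n₂ = 7/√224 = 0.4677.
Unpooled SE of the difference: √(2.33325625 + 0.21874329) = 1.5975.
Margin of error = t* · SE = 2.069 × 1.5975 = 3.3052.
x̄₁ − x̄₂ = 86.5 − 84.6 = 1.9000.
CI: 1.9000 ± 3.3052 = (-1.41, 5.21).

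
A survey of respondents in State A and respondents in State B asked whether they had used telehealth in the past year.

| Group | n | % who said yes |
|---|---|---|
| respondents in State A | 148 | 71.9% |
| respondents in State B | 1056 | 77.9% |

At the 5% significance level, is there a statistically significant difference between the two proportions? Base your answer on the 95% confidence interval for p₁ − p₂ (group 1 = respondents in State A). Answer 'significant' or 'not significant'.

not significant

Each SE is √(p̂(1−p̂)/n): √(0.7190·0.2810/148) = 0.03695 and √(0.7790·0.2210/1056) = 0.01277.
SE(p̂₁ − p̂₂) = √(SE₁² + SE₂²) = √(0.0013653025 + 0.0001630729) = 0.03909, since the two samples are independent.
At 95% confidence z* = 1.960; margin = 1.960 × 0.03909 = 0.07662.
The difference is 0.7190 − 0.7790 = -0.0600, so the interval is -0.0600 ± 0.07662 = (-0.13662, 0.01662).
The interval (-0.13662, 0.01662) contains 0, so the difference is not significant.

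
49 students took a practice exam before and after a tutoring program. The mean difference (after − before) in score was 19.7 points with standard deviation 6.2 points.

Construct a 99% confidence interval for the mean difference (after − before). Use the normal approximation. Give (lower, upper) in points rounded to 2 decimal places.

Paired design: SE = s_d/√n = 6.2/√49 = 0.8857.
z* = 2.576; margin of error = 2.576 × 0.8857 = 2.2816.
19.7 ± 2.2816 → (17.42, 21.98).

(17.42, 21.98)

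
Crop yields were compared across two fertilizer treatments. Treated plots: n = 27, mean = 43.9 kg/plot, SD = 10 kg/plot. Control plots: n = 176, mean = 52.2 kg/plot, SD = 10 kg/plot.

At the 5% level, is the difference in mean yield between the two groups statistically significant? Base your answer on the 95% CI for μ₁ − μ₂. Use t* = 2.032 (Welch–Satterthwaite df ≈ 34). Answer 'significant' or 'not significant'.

significant

Per-group SEs: s₁/√n₁ = 10/√27 = 1.9245, s₂/√n₂ = 10/√176 = 0.7538.
Unpooled SE of the difference: √(3.70370025 + 0.56821444) = 2.0669.
Margin of error = t* · SE = 2.032 × 2.0669 = 4.1999.
x̄₁ − x̄₂ = 43.9 − 52.2 = -8.3000.
CI: -8.3000 ± 4.1999 = (-12.4999, -4.1001).
The interval (-12.4999, -4.1001) does not contain 0, so the difference is significant.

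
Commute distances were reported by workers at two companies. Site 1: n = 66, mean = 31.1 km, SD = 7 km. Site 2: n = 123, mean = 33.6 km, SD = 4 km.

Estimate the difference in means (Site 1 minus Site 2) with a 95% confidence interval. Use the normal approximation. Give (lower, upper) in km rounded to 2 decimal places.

(-4.33, -0.67)

Standard errors of each mean: 7/√66 = 0.8616 and 4/√123 = 0.3607.
SE(x̄₁ − x̄₂) = √(0.8616² + 0.3607²) = 0.9341 for independent samples with unequal variances.
With z* = 1.960, the margin is 1.960 × 0.9341 = 1.8308.
x̄₁ − x̄₂ = 31.1 − 33.6 = -2.5000; the interval is -2.5000 ± 1.8308 = (-4.33, -0.67).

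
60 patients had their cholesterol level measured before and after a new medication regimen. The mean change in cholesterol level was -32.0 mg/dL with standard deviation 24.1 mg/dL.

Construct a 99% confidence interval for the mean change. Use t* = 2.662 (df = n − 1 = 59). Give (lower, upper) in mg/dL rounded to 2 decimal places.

(-40.28, -23.72)

Paired design: SE = s_d/√n = 24.1/√60 = 3.1113.
t* = 2.662; margin of error = 2.662 × 3.1113 = 8.2823.
-32.0 ± 8.2823 → (-40.28, -23.72).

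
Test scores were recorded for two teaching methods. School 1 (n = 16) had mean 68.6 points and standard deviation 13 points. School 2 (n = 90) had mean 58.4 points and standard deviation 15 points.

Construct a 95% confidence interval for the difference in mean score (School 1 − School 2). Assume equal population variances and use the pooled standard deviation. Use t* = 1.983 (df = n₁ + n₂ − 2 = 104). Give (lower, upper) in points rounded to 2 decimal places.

s_p = √[((n₁−1)s₁² + (n₂−1)s₂²)/(n₁+n₂−2)] = √[(15·13² + 89·15²)/104] = 14.7283.
SE = 14.7283·√(1/16 + 1/90) = 3.9960.
With t* = 1.983, margin = 1.983 × 3.9960 = 7.9241.
x̄₁ − x̄₂ = 68.6 − 58.4 = 10.2000; interval 10.2000 ± 7.9241 = (2.28, 18.12).

(2.28, 18.12)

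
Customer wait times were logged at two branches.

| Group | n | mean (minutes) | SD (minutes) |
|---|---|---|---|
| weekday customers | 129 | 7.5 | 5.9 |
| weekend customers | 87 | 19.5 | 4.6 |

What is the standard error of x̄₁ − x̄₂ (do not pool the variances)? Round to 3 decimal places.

Standard errors of each mean: 5.9/√129 = 0.5195 and 4.6/√87 = 0.4932.
SE(x̄₁ − x̄₂) = √(0.5195² + 0.4932²) = 0.7163 for independent samples with unequal variances.

0.716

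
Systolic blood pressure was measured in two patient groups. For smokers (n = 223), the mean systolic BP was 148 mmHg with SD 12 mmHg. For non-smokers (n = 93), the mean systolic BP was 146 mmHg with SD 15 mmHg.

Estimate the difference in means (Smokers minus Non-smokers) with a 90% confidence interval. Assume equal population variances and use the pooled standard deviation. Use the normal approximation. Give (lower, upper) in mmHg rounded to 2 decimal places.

s_p = √[((n₁−1)s₁² + (n₂−1)s₂²)/(n₁+n₂−2)] = √[(222·12² + 92·15²)/314] = 12.9512.
SE = 12.9512·√(1/223 + 1/93) = 1.5987.
With z* = 1.645, margin = 1.645 × 1.5987 = 2.6299.
x̄₁ − x̄₂ = 148 − 146 = 2.0000; interval 2.0000 ± 2.6299 = (-0.63, 4.63).

(-0.63, 4.63)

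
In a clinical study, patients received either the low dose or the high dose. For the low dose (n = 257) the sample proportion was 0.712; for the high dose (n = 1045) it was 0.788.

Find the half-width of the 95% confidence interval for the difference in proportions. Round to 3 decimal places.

0.061

SE₁ = √(p̂₁(1−p̂₁)/n₁) = √(0.7120·0.2880/257) = 0.02825; SE₂ = √(0.7880·0.2120/1045) = 0.01264.
Independent samples: SE of the difference = √(SE₁² + SE₂²) = √(0.0007980625 + 0.0001597696) = 0.03095.
z* for 95% confidence is 1.960, so the margin of error is 1.960 × 0.03095 = 0.06066.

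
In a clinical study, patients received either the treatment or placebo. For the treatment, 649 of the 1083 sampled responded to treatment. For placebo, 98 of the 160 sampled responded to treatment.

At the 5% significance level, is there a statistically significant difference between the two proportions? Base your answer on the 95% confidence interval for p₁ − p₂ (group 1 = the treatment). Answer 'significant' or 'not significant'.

First, p̂₁ = 649/1083 = 0.5993; p̂₂ = 98/160 = 0.6125.
The two standard errors are √(0.5993×0.4007/1083) = 0.01489 and √(0.6125×0.3875/160) = 0.03851.
Because the samples are independent, SE_diff = √(0.01489² + 0.03851²) = 0.04129.
Using z* = 1.960 for 95%, ME = 1.960 × 0.04129 = 0.08093.
p̂₁ − p̂₂ = -0.0132; interval -0.0132 ± 0.08093 gives (-0.09413, 0.06773).
The interval (-0.09413, 0.06773) contains 0, so the difference is not significant.

not significant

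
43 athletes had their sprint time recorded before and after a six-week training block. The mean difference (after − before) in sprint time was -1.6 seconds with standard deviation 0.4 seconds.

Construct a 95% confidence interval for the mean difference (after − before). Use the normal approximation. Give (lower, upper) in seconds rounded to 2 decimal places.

(-1.72, -1.48)

This is a matched-pairs design, so SE = s_d/√n = 0.4/√43 = 0.0610.
Margin = 1.960 × 0.0610 = 0.1196; the interval is -1.6 ± 0.1196 = (-1.72, -1.48).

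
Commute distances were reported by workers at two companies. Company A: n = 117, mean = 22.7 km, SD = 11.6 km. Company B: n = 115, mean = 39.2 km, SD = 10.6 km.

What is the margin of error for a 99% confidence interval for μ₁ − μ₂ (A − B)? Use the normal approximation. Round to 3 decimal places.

3.757

Per-group SEs: s₁/√n₁ = 11.6/√117 = 1.0724, s₂/√n₂ = 10.6/√115 = 0.9885.
Unpooled SE of the difference: √(1.15004176 + 0.97713225) = 1.4585.
Margin of error = z* · SE = 2.576 × 1.4585 = 3.7571.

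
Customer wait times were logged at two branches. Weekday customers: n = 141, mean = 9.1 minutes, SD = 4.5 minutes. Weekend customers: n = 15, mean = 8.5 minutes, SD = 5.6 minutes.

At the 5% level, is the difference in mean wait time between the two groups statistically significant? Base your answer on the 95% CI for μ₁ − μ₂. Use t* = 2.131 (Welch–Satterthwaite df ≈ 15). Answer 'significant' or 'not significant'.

not significant

Per-group SEs: s₁/√n₁ = 4.5/√141 = 0.3790, s₂/√n₂ = 5.6/√15 = 1.4459.
Unpooled SE of the difference: √(0.143641 + 2.09062681) = 1.4947.
Margin of error = t* · SE = 2.131 × 1.4947 = 3.1852.
x̄₁ − x̄₂ = 9.1 − 8.5 = 0.6000.
CI: 0.6000 ± 3.1852 = (-2.5852, 3.7852).
The interval (-2.5852, 3.7852) contains 0, so the difference is not significant.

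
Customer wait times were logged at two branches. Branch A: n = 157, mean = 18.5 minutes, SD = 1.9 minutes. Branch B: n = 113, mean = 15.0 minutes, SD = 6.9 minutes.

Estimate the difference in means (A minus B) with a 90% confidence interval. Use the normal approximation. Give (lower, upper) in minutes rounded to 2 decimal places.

Per-group SEs: s₁/√n₁ = 1.9/√157 = 0.1516, s₂/√n₂ = 6.9/√113 = 0.6491.
Unpooled SE of the difference: √(0.02298256 + 0.42133081) = 0.6666.
Margin of error = z* · SE = 1.645 × 0.6666 = 1.0966.
x̄₁ − x̄₂ = 18.5 − 15.0 = 3.5000.
CI: 3.5000 ± 1.0966 = (2.40, 4.60).

(2.40, 4.60)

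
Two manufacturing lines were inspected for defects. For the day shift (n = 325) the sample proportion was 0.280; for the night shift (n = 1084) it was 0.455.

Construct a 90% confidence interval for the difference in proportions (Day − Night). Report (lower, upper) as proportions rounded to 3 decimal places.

(-0.223, -0.127)

Each SE is √(p̂(1−p̂)/n): √(0.2800·0.7200/325) = 0.02491 and √(0.4550·0.5450/1084) = 0.01512.
SE(p̂₁ − p̂₂) = √(SE₁² + SE₂²) = √(0.0006205081 + 0.0002286144) = 0.02914, since the two samples are independent.
At 90% confidence z* = 1.645; margin = 1.645 × 0.02914 = 0.04794.
The difference is 0.2800 − 0.4550 = -0.1750, so the interval is -0.1750 ± 0.04794 = (-0.223, -0.127).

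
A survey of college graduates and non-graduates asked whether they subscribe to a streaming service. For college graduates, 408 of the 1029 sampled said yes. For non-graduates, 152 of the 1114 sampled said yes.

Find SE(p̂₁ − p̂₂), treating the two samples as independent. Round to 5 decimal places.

0.01839

First, p̂₁ = 408/1029 = 0.3965; p̂₂ = 152/1114 = 0.1364.
The two standard errors are √(0.3965×0.6035/1029) = 0.01525 and √(0.1364×0.8636/1114) = 0.01028.
Because the samples are independent, SE_diff = √(0.01525² + 0.01028²) = 0.01839.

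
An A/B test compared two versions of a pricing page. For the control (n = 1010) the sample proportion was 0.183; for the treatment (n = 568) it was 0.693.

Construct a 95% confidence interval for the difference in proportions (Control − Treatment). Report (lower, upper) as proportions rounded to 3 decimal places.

SE₁ = √(p̂₁(1−p̂₁)/n₁) = √(0.1830·0.8170/1010) = 0.01217; SE₂ = √(0.6930·0.3070/568) = 0.01935.
Independent samples: SE of the difference = √(SE₁² + SE₂²) = √(0.0001481089 + 0.0003744225) = 0.02286.
z* for 95% confidence is 1.960, so the margin of error is 1.960 × 0.02286 = 0.04481.
Point estimate p̂₁ − p̂₂ = 0.1830 − 0.6930 = -0.5100.
-0.5100 ± 0.04481 → (-0.555, -0.465).

(-0.555, -0.465)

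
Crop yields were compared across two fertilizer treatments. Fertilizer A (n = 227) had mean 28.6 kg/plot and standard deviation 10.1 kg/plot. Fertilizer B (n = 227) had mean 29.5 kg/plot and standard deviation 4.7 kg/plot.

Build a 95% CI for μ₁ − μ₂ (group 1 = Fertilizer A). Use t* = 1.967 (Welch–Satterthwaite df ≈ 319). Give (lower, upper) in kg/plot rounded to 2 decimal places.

(-2.35, 0.55)

SE₁ = s₁/√n₁ = 10.1/√227 = 0.6704; SE₂ = 4.7/√227 = 0.3119.
Independent samples, unequal variances: SE_diff = √(SE₁² + SE₂²) = √(0.44943616 + 0.09728161) = 0.7394.
t* = 1.967, so margin of error = 1.967 × 0.7394 = 1.4544.
Difference in means = 28.6 − 29.5 = -0.9000.
-0.9000 ± 1.4544 → (-2.35, 0.55).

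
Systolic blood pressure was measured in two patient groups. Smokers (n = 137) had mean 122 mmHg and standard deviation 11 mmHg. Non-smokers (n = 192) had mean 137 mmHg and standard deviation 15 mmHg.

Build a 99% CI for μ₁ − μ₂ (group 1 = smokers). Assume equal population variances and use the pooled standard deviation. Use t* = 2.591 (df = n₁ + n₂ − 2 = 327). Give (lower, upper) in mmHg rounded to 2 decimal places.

s_p = √[((n₁−1)s₁² + (n₂−1)s₂²)/(n₁+n₂−2)] = √[(136·11² + 191·15²)/327] = 13.4813.
SE = 13.4813·√(1/137 + 1/192) = 1.5077.
With t* = 2.591, margin = 2.591 × 1.5077 = 3.9065.
x̄₁ − x̄₂ = 122 − 137 = -15.0000; interval -15.0000 ± 3.9065 = (-18.91, -11.09).

(-18.91, -11.09)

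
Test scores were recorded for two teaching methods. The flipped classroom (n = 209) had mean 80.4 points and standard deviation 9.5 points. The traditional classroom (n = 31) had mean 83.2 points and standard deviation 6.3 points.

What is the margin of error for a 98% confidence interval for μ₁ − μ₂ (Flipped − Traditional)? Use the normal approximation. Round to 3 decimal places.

3.044

SE₁ = s₁/√n₁ = 9.5/√209 = 0.6571; SE₂ = 6.3/√31 = 1.1315.
Independent samples, unequal variances: SE_diff = √(SE₁² + SE₂²) = √(0.43178041 + 1.28029225) = 1.3085.
z* = 2.326, so margin of error = 2.326 × 1.3085 = 3.0436.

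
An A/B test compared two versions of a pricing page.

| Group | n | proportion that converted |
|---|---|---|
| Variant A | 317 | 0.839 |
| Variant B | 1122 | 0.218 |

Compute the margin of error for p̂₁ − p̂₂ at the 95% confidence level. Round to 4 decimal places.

The two standard errors are √(0.8390×0.1610/317) = 0.02064 and √(0.2180×0.7820/1122) = 0.01233.
Because the samples are independent, SE_diff = √(0.02064² + 0.01233²) = 0.02404.
Using z* = 1.960 for 95%, ME = 1.960 × 0.02404 = 0.04712.

0.0471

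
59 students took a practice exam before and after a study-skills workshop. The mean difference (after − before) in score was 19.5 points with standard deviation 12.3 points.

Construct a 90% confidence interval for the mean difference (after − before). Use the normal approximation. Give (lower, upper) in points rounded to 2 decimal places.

This is a matched-pairs design, so SE = s_d/√n = 12.3/√59 = 1.6013.
Margin = 1.645 × 1.6013 = 2.6341; the interval is 19.5 ± 2.6341 = (16.87, 22.13).

(16.87, 22.13)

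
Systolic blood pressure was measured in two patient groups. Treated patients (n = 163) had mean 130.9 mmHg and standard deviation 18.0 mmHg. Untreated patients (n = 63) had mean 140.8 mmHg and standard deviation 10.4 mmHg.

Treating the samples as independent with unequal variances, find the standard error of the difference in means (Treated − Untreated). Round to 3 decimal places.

SE₁ = s₁/√n₁ = 18.0/√163 = 1.4099; SE₂ = 10.4/√63 = 1.3103.
Independent samples, unequal variances: SE_diff = √(SE₁² + SE₂²) = √(1.98781801 + 1.71688609) = 1.9248.

1.925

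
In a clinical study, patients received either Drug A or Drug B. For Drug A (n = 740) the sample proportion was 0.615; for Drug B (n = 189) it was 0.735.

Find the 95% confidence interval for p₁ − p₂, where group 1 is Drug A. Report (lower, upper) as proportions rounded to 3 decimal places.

(-0.192, -0.048)

The two standard errors are √(0.6150×0.3850/740) = 0.01789 and √(0.7350×0.2650/189) = 0.03210.
Because the samples are independent, SE_diff = √(0.01789² + 0.03210²) = 0.03675.
Using z* = 1.960 for 95%, ME = 1.960 × 0.03675 = 0.07203.
p̂₁ − p̂₂ = -0.1200; interval -0.1200 ± 0.07203 gives (-0.192, -0.048).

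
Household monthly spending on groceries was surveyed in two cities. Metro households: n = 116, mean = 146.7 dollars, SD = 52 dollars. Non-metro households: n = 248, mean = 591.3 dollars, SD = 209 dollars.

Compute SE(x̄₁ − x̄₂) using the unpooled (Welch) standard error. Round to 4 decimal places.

SE₁ = s₁/√n₁ = 52/√116 = 4.8281; SE₂ = 209/√248 = 13.2715.
Independent samples, unequal variances: SE_diff = √(SE₁² + SE₂²) = √(23.31054961 + 176.13271225) = 14.1224.

14.1224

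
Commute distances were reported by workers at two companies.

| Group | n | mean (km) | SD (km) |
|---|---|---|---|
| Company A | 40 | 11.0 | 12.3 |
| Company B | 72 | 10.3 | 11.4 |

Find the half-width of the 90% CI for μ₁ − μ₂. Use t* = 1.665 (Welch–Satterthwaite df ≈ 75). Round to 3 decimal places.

Per-group SEs: s₁/√n₁ = 12.3/√40 = 1.9448, s₂/√n₂ = 11.4/√72 = 1.3435.
Unpooled SE of the difference: √(3.78224704 + 1.80499225) = 2.3637.
Margin of error = t* · SE = 1.665 × 2.3637 = 3.9356.

3.936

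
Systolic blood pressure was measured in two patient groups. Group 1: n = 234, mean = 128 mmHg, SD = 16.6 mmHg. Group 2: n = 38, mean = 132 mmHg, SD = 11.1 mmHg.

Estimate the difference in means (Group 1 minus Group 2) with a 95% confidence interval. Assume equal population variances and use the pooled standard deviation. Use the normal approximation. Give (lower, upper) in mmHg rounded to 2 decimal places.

(-9.47, 1.47)

s_p = √[((n₁−1)s₁² + (n₂−1)s₂²)/(n₁+n₂−2)] = √[(233·16.6² + 37·11.1²)/270] = 15.9588.
SE = 15.9588·√(1/234 + 1/38) = 2.7912.
With z* = 1.960, margin = 1.960 × 2.7912 = 5.4708.
x̄₁ − x̄₂ = 128 − 132 = -4.0000; interval -4.0000 ± 5.4708 = (-9.47, 1.47).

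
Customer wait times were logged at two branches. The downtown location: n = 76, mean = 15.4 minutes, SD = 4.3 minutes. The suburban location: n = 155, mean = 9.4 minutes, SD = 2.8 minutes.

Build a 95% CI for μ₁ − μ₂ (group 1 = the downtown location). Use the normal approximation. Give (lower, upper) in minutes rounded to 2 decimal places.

Per-group SEs: s₁/√n₁ = 4.3/√76 = 0.4932, s₂/√n₂ = 2.8/√155 = 0.2249.
Unpooled SE of the difference: √(0.24324624 + 0.05058001) = 0.5421.
Margin of error = z* · SE = 1.960 × 0.5421 = 1.0625.
x̄₁ − x̄₂ = 15.4 − 9.4 = 6.0000.
CI: 6.0000 ± 1.0625 = (4.94, 7.06).

(4.94, 7.06)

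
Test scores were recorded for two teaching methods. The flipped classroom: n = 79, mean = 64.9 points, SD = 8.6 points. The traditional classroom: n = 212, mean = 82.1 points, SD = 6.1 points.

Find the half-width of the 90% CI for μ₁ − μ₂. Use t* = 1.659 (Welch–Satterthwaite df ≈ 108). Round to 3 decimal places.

Standard errors of each mean: 8.6/√79 = 0.9676 and 6.1/√212 = 0.4189.
SE(x̄₁ − x̄₂) = √(0.9676² + 0.4189²) = 1.0544 for independent samples with unequal variances.
With t* = 1.659, the margin is 1.659 × 1.0544 = 1.7492.

1.749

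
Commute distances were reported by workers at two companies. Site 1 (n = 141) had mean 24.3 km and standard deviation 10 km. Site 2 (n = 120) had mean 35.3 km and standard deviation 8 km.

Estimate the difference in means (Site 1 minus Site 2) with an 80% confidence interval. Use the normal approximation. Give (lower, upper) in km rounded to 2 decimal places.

(-12.43, -9.57)

SE₁ = s₁/√n₁ = 10/√141 = 0.8422; SE₂ = 8/√120 = 0.7303.
Independent samples, unequal variances: SE_diff = √(SE₁² + SE₂²) = √(0.70930084 + 0.53333809) = 1.1147.
z* = 1.282, so margin of error = 1.282 × 1.1147 = 1.4290.
Difference in means = 24.3 − 35.3 = -11.0000.
-11.0000 ± 1.4290 → (-12.43, -9.57).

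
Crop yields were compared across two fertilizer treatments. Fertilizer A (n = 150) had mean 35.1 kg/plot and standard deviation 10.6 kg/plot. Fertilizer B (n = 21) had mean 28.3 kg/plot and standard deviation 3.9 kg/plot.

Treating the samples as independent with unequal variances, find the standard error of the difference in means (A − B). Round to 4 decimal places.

Standard errors of each mean: 10.6/√150 = 0.8655 and 3.9/√21 = 0.8510.
SE(x̄₁ − x̄₂) = √(0.8655² + 0.8510²) = 1.2138 for independent samples with unequal variances.

1.2138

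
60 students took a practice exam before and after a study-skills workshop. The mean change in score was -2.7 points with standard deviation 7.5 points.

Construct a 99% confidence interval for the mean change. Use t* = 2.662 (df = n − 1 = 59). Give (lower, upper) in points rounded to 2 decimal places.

Paired design: SE = s_d/√n = 7.5/√60 = 0.9682.
t* = 2.662; margin of error = 2.662 × 0.9682 = 2.5773.
-2.7 ± 2.5773 → (-5.28, -0.12).

(-5.28, -0.12)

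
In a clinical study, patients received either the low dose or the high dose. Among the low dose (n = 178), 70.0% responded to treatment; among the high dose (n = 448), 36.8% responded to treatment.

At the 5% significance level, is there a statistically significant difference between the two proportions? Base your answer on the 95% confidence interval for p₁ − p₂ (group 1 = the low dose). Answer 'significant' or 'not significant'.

significant

Each SE is √(p̂(1−p̂)/n): √(0.7000·0.3000/178) = 0.03435 and √(0.3680·0.6320/448) = 0.02278.
SE(p̂₁ − p̂₂) = √(SE₁² + SE₂²) = √(0.0011799225 + 0.0005189284) = 0.04122, since the two samples are independent.
At 95% confidence z* = 1.960; margin = 1.960 × 0.04122 = 0.08079.
The difference is 0.7000 − 0.3680 = 0.3320, so the interval is 0.3320 ± 0.08079 = (0.25121, 0.41279).
The interval (0.25121, 0.41279) does not contain 0, so the difference is significant.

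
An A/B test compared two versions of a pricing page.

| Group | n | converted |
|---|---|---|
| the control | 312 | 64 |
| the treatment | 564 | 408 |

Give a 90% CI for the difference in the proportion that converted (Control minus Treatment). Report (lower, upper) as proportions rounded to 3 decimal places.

First, p̂₁ = 64/312 = 0.2051; p̂₂ = 408/564 = 0.7234.
The two standard errors are √(0.2051×0.7949/312) = 0.02286 and √(0.7234×0.2766/564) = 0.01884.
Because the samples are independent, SE_diff = √(0.02286² + 0.01884²) = 0.02962.
Using z* = 1.645 for 90%, ME = 1.645 × 0.02962 = 0.04872.
p̂₁ − p̂₂ = -0.5183; interval -0.5183 ± 0.04872 gives (-0.567, -0.470).

(-0.567, -0.470)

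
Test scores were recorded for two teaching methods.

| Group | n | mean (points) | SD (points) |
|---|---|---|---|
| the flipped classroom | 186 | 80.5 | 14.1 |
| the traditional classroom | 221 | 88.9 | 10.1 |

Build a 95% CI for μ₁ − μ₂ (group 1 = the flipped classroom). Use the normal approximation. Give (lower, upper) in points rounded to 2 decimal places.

(-10.82, -5.98)

SE₁ = s₁/√n₁ = 14.1/√186 = 1.0339; SE₂ = 10.1/√221 = 0.6794.
Independent samples, unequal variances: SE_diff = √(SE₁² + SE₂²) = √(1.06894921 + 0.46158436) = 1.2371.
z* = 1.960, so margin of error = 1.960 × 1.2371 = 2.4247.
Difference in means = 80.5 − 88.9 = -8.4000.
-8.4000 ± 2.4247 → (-10.82, -5.98).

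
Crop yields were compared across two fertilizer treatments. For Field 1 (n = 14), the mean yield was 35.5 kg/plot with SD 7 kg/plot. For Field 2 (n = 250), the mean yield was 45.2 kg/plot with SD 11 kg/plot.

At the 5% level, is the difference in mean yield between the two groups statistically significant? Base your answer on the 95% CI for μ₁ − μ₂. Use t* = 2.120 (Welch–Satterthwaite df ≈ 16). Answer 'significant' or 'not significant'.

Standard errors of each mean: 7/√14 = 1.8708 and 11/√250 = 0.6957.
SE(x̄₁ − x̄₂) = √(1.8708² + 0.6957²) = 1.9960 for independent samples with unequal variances.
With t* = 2.120, the margin is 2.120 × 1.9960 = 4.2315.
x̄₁ − x̄₂ = 35.5 − 45.2 = -9.7000; the interval is -9.7000 ± 4.2315 = (-13.9315, -5.4685).
The interval (-13.9315, -5.4685) does not contain 0, so the difference is significant.

significant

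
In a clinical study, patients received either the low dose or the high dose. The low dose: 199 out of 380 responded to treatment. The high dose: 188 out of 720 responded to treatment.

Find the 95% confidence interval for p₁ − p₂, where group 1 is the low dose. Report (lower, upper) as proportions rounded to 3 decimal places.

First, p̂₁ = 199/380 = 0.5237; p̂₂ = 188/720 = 0.2611.
The two standard errors are √(0.5237×0.4763/380) = 0.02562 and √(0.2611×0.7389/720) = 0.01637.
Because the samples are independent, SE_diff = √(0.02562² + 0.01637²) = 0.03040.
Using z* = 1.960 for 95%, ME = 1.960 × 0.03040 = 0.05958.
p̂₁ − p̂₂ = 0.2626; interval 0.2626 ± 0.05958 gives (0.203, 0.322).

(0.203, 0.322)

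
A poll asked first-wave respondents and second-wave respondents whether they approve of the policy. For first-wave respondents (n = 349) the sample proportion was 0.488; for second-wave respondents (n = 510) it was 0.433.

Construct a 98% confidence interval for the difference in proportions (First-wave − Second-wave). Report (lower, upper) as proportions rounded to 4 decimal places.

(-0.0255, 0.1355)

Each SE is √(p̂(1−p̂)/n): √(0.4880·0.5120/349) = 0.02676 and √(0.4330·0.5670/510) = 0.02194.
SE(p̂₁ − p̂₂) = √(SE₁² + SE₂²) = √(0.0007160976 + 0.0004813636) = 0.03460, since the two samples are independent.
At 98% confidence z* = 2.326; margin = 2.326 × 0.03460 = 0.08048.
The difference is 0.4880 − 0.4330 = 0.0550, so the interval is 0.0550 ± 0.08048 = (-0.0255, 0.1355).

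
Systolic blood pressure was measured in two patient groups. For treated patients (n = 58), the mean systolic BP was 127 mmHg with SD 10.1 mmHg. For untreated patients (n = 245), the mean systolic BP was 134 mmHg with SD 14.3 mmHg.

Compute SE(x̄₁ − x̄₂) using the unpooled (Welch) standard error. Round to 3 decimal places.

SE₁ = s₁/√n₁ = 10.1/√58 = 1.3262; SE₂ = 14.3/√245 = 0.9136.
Independent samples, unequal variances: SE_diff = √(SE₁² + SE₂²) = √(1.75880644 + 0.83466496) = 1.6104.

1.610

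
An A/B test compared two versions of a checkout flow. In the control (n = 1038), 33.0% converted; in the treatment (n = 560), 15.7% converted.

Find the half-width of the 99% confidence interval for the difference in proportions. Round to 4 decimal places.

0.0546

Each SE is √(p̂(1−p̂)/n): √(0.3300·0.6700/1038) = 0.01459 and √(0.1570·0.8430/560) = 0.01537.
SE(p̂₁ − p̂₂) = √(SE₁² + SE₂²) = √(0.0002128681 + 0.0002362369) = 0.02119, since the two samples are independent.
At 99% confidence z* = 2.576; margin = 2.576 × 0.02119 = 0.05459.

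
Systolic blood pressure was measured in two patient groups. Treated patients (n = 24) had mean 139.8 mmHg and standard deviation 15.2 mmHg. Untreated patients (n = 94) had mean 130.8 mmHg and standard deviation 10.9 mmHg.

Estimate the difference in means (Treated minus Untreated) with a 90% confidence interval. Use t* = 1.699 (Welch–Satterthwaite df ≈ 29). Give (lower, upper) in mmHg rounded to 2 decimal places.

(3.39, 14.61)

Standard errors of each mean: 15.2/√24 = 3.1027 and 10.9/√94 = 1.1242.
SE(x̄₁ − x̄₂) = √(3.1027² + 1.1242²) = 3.3001 for independent samples with unequal variances.
With t* = 1.699, the margin is 1.699 × 3.3001 = 5.6069.
x̄₁ − x̄₂ = 139.8 − 130.8 = 9.0000; the interval is 9.0000 ± 5.6069 = (3.39, 14.61).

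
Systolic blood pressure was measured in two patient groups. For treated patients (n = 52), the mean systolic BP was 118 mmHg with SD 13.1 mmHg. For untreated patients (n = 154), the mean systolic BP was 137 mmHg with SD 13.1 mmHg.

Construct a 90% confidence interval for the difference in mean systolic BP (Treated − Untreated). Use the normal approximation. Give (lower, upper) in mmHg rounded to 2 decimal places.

SE₁ = s₁/√n₁ = 13.1/√52 = 1.8166; SE₂ = 13.1/√154 = 1.0556.
Independent samples, unequal variances: SE_diff = √(SE₁² + SE₂²) = √(3.30003556 + 1.11429136) = 2.1010.
z* = 1.645, so margin of error = 1.645 × 2.1010 = 3.4561.
Difference in means = 118 − 137 = -19.0000.
-19.0000 ± 3.4561 → (-22.46, -15.54).

(-22.46, -15.54)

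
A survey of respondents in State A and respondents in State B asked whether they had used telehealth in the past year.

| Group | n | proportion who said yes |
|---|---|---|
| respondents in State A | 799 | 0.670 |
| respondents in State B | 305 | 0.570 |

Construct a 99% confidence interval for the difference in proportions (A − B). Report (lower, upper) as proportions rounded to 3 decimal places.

(0.015, 0.185)

The two standard errors are √(0.6700×0.3300/799) = 0.01663 and √(0.5700×0.4300/305) = 0.02835.
Because the samples are independent, SE_diff = √(0.01663² + 0.02835²) = 0.03287.
Using z* = 2.576 for 99%, ME = 2.576 × 0.03287 = 0.08467.
p̂₁ − p̂₂ = 0.1000; interval 0.1000 ± 0.08467 gives (0.015, 0.185).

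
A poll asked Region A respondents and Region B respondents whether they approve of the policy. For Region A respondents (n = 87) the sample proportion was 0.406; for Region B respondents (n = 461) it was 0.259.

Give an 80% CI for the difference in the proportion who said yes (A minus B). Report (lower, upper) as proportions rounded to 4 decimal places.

(0.0746, 0.2194)

The two standard errors are √(0.4060×0.5940/87) = 0.05265 and √(0.2590×0.7410/461) = 0.02040.
Because the samples are independent, SE_diff = √(0.05265² + 0.02040²) = 0.05646.
Using z* = 1.282 for 80%, ME = 1.282 × 0.05646 = 0.07238.
p̂₁ − p̂₂ = 0.1470; interval 0.1470 ± 0.07238 gives (0.0746, 0.2194).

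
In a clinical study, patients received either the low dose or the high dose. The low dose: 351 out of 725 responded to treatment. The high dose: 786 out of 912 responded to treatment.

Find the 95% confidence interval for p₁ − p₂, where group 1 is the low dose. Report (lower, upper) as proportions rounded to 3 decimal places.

(-0.420, -0.335)

First, p̂₁ = 351/725 = 0.4841; p̂₂ = 786/912 = 0.8618.
The two standard errors are √(0.4841×0.5159/725) = 0.01856 and √(0.8618×0.1382/912) = 0.01143.
Because the samples are independent, SE_diff = √(0.01856² + 0.01143²) = 0.02180.
Using z* = 1.960 for 95%, ME = 1.960 × 0.02180 = 0.04273.
p̂₁ − p̂₂ = -0.3777; interval -0.3777 ± 0.04273 gives (-0.420, -0.335).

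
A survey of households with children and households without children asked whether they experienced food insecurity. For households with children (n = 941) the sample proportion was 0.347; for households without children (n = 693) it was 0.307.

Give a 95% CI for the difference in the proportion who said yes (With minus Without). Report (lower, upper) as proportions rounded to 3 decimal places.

(-0.006, 0.086)

SE₁ = √(p̂₁(1−p̂₁)/n₁) = √(0.3470·0.6530/941) = 0.01552; SE₂ = √(0.3070·0.6930/693) = 0.01752.
Independent samples: SE of the difference = √(SE₁² + SE₂²) = √(0.0002408704 + 0.0003069504) = 0.02341.
z* for 95% confidence is 1.960, so the margin of error is 1.960 × 0.02341 = 0.04588.
Point estimate p̂₁ − p̂₂ = 0.3470 − 0.3070 = 0.0400.
0.0400 ± 0.04588 → (-0.006, 0.086).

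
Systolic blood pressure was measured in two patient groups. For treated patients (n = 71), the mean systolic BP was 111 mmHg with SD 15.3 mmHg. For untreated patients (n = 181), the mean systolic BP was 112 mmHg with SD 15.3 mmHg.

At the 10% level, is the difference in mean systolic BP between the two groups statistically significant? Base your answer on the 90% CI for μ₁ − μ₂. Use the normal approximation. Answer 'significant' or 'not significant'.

SE₁ = s₁/√n₁ = 15.3/√71 = 1.8158; SE₂ = 15.3/√181 = 1.1372.
Independent samples, unequal variances: SE_diff = √(SE₁² + SE₂²) = √(3.29712964 + 1.29322384) = 2.1425.
z* = 1.645, so margin of error = 1.645 × 2.1425 = 3.5244.
Difference in means = 111 − 112 = -1.0000.
-1.0000 ± 3.5244 → (-4.5244, 2.5244).
The interval (-4.5244, 2.5244) contains 0, so the difference is not significant.

not significant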